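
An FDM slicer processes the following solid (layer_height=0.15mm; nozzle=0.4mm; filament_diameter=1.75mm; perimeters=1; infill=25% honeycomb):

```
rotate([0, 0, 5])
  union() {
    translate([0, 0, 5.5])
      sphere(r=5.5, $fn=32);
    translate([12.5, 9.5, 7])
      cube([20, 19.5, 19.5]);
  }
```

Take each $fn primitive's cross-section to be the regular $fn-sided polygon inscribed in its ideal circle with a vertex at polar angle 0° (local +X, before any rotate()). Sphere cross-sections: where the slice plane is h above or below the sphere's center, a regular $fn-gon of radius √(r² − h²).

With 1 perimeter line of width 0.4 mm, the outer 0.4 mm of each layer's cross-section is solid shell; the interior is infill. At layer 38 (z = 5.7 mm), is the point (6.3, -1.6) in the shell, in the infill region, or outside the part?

At z = 5.7 mm: the r=5.5 sphere slices to a regular 32-gon of circumradius 5.496 (√(r²−h²) with h=0.2 from center); the cube at (12.5, 9.5) is absent (z outside [7, 26.5]); Combining (union): only the r=5.5 sphere is present, so the union is just that shape — 1 connected region; (whole slice rotated 5° about Z — lengths, areas and connectivity unchanged). Overall, the cross-section is a single solid region. Undo the 5° rotation: the query point maps to (6.137, -2.143) in the un-rotated model frame. The nearest boundary edge runs (5.08, -2.10)→(5.39, -1.07); distance from the point to it = 1.02 mm. The point is not inside any of the regions above, so it lies outside the cross-section (1.02 mm from the nearest boundary).

outside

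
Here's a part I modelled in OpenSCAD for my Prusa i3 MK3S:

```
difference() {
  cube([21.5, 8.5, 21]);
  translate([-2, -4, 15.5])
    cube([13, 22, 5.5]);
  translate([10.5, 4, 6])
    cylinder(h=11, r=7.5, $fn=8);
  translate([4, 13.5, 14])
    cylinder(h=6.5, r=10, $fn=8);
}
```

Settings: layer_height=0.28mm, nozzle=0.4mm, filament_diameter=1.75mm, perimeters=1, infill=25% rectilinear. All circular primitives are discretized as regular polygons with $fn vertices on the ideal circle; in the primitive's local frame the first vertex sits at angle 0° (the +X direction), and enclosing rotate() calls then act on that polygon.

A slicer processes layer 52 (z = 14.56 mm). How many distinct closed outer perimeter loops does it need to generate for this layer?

At z = 14.56 mm: the 21.5×8.5 cube contributes its full rectangle; the cube at (-2, -4) is not intersected at this z (z outside [15.5, 21]); the r=7.5 cylinder at (10.5, 4) contributes a regular 8-gon of circumradius 7.5; the cylinder at (4, 13.5): section is a regular 8-gon, circumradius r=10; After the difference (first − rest): starting from the 21.5×8.5 cube, the r=7.5 cylinder at (10.5, 4) partially overlaps it — only the 112.48 mm² overlap (of its 159.10 mm²) is removed, clipping the outline; the r=10 cylinder at (4, 13.5) partially overlaps it — only the 16.09 mm² overlap (of its 282.84 mm²) is removed, clipping the outline — 2 connected regions. The result has 2 disconnected regions.

2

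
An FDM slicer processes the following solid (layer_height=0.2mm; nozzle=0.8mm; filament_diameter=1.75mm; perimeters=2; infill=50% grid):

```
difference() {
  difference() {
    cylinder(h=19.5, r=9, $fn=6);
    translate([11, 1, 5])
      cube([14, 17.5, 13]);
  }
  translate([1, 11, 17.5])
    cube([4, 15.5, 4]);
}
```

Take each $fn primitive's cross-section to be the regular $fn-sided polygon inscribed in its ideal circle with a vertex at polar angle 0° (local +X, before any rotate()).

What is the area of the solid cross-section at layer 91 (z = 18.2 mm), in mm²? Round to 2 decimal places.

210.44 mm²

At z = 18.2 mm: the cylinder: section is a regular 6-gon, circumradius r=9 (area = (6/2)·9.000²·sin(360°/6) = 210.44 mm²); the cube at (11, 1) is absent (z outside [5, 18]); Taking the first minus the rest: none of the subtracted shapes is present at this height, so the r=9 cylinder is unchanged — area = 210.44 mm²; the cube at (1, 11) (footprint 4×15.5) is included at this height (area 62.00 mm²); Subtracting the remaining from the first: starting from the result so far (210.44 mm²), the 4×15.5 cube at (1, 11) misses the remaining region (no effect) — area = 210.44 mm². Overall, the cross-section is a single solid region. Net area = 210.44 mm².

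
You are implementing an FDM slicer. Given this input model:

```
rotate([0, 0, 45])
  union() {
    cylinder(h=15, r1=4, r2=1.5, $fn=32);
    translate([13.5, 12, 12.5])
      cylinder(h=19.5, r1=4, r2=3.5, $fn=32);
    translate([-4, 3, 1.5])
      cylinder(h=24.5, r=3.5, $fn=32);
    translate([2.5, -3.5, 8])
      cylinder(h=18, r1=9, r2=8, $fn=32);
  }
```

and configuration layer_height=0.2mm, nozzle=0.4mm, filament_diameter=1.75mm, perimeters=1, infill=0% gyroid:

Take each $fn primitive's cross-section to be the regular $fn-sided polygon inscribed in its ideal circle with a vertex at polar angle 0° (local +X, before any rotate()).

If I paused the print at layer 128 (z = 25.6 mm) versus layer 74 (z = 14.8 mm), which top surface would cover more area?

layer 74 (z = 14.8 mm)

Layer 128 (z = 25.6): the cone does not reach this height (z outside [0, 15]); the cone at (13.5, 12): at t=0.672 of its height the radius interpolates to r₁+(r₂−r₁)t = 3.664, giving a regular 32-gon of that circumradius (area = (32/2)·3.664²·sin(360°/32) = 41.91 mm²); the cylinder at (-4, 3): section is a regular 32-gon, circumradius r=3.5 (area = (32/2)·3.500²·sin(360°/32) = 38.24 mm²); the cone at (2.5, -3.5) contributes a regular 32-gon of circumradius 8.022 (interpolated between r1=9 and r2=8 at t=0.978) (area = (32/2)·8.022²·sin(360°/32) = 200.88 mm²); Taking the union: the regions partially overlap — summed areas 281.03 mm² minus the doubly-counted overlap 9.61 mm² gives 271.42 mm² — area = 271.42 mm²; (whole slice rotated 45° about Z — lengths, areas and connectivity unchanged). So its area = 271.42 mm². Layer 74 (z = 14.8): the cone: at t=0.987 of its height the radius interpolates to r₁+(r₂−r₁)t = 1.533, giving a regular 32-gon of that circumradius (area = (32/2)·1.533²·sin(360°/32) = 7.34 mm²); the cone at (13.5, 12): at t=0.118 of its height the radius interpolates to r₁+(r₂−r₁)t = 3.941, giving a regular 32-gon of that circumradius (area = (32/2)·3.941²·sin(360°/32) = 48.48 mm²); the r=3.5 cylinder at (-4, 3) contributes a regular 32-gon of circumradius 3.5 (area = (32/2)·3.500²·sin(360°/32) = 38.24 mm²); the cone at (2.5, -3.5) contributes a regular 32-gon of circumradius 8.622 (interpolated between r1=9 and r2=8 at t=0.378) (area = (32/2)·8.622²·sin(360°/32) = 232.06 mm²); Merging all regions: the regions partially overlap — summed areas 326.11 mm² minus the doubly-counted overlap 20.80 mm² gives 305.31 mm² — area = 305.31 mm²; (rotated 45° about Z; rotation is an isometry so areas/perimeters/island counts are preserved). So its area = 305.31 mm². Layer 74 is larger (305.31 vs 271.42 mm²).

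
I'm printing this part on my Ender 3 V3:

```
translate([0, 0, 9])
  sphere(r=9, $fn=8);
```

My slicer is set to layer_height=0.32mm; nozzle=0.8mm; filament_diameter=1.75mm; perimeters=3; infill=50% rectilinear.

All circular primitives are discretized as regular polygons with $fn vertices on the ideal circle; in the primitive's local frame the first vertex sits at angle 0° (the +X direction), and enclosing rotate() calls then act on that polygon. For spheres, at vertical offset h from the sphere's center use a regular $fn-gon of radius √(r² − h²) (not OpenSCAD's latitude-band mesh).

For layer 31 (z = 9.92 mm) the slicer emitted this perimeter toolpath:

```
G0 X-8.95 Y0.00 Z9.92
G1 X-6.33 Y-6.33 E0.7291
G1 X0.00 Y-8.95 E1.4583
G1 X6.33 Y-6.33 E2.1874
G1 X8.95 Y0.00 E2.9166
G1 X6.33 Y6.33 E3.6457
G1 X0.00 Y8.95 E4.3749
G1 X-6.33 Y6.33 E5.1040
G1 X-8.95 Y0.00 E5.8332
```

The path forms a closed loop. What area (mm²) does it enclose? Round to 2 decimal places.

226.61 mm²

Apply the shoelace formula to the sequence of (X, Y) vertices; enclosed area = 226.61 mm².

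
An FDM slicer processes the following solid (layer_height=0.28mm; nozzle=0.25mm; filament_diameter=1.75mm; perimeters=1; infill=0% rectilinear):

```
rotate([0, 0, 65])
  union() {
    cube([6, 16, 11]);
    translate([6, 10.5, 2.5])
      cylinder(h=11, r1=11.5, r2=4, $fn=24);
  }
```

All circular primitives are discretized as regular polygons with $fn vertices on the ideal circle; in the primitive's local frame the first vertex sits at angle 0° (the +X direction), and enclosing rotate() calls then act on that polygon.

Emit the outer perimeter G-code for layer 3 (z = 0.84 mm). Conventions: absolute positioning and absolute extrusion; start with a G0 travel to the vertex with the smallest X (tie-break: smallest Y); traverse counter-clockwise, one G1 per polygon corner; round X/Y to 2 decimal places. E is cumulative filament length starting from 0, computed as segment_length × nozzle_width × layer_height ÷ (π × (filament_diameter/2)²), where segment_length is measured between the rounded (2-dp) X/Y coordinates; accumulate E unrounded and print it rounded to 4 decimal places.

At z = 0.84 mm: the cube (footprint 6×16) is included at this height; the cone at (6, 10.5) is not intersected at this z (z outside [2.5, 13.5]); Merging all regions: only the 6×16 cube is present, so the union is just that shape — 1 connected region; (rotated 65° about Z; rotation is an isometry so areas/perimeters/island counts are preserved). The outline is a single polygon with 4 vertices. Extrusion per mm of travel: 0.25 × 0.28 / (π × 0.875²) = 0.029103. Accumulating E over each segment gives final E = 1.2808.

G0 X-14.50 Y6.76 Z0.84
G1 X0.00 Y0.00 E0.4656
G1 X2.54 Y5.44 E0.6403
G1 X-11.97 Y12.20 E1.1062
G1 X-14.50 Y6.76 E1.2808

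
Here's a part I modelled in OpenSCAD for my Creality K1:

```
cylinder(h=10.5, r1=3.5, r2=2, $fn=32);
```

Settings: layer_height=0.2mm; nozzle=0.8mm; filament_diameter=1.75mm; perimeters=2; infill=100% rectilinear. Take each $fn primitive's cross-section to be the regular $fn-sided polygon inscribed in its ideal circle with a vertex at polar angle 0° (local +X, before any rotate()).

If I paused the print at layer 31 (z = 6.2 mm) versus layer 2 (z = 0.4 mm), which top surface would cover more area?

Layer 31 (z = 6.2): the cone (r1=3.5→r2=2) has section circumradius 2.614 here — a regular 32-gon (area = (32/2)·2.614²·sin(360°/32) = 21.33 mm²). So its area = 21.33 mm². Layer 2 (z = 0.4): the cone: at t=0.038 of its height the radius interpolates to r₁+(r₂−r₁)t = 3.443, giving a regular 32-gon of that circumradius (area = (32/2)·3.443²·sin(360°/32) = 37.00 mm²). So its area = 37.00 mm². Layer 2 is larger (37.00 vs 21.33 mm²).

layer 2 (z = 0.4 mm)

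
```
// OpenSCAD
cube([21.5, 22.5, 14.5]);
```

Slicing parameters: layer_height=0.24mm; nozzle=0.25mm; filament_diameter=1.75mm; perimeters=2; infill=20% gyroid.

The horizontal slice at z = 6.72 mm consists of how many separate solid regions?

At z = 6.72 mm: the cube (footprint 21.5×22.5) is included at this height. The result has 1 disconnected region.

1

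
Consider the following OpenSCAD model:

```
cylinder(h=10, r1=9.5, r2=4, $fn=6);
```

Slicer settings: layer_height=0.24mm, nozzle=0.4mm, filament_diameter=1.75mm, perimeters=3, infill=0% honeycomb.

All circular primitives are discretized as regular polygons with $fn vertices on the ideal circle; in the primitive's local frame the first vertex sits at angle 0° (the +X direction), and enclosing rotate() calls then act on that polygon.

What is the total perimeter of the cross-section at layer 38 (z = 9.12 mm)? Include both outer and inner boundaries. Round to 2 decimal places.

At z = 9.12 mm: the cone contributes a regular 6-gon of circumradius 4.484 (interpolated between r1=9.5 and r2=4 at t=0.912) (perimeter = 2·6·4.484·sin(180°/6) = 26.90 mm). Overall, the cross-section is a single solid region. Total boundary length (outer) = 26.90 mm.

26.90 mm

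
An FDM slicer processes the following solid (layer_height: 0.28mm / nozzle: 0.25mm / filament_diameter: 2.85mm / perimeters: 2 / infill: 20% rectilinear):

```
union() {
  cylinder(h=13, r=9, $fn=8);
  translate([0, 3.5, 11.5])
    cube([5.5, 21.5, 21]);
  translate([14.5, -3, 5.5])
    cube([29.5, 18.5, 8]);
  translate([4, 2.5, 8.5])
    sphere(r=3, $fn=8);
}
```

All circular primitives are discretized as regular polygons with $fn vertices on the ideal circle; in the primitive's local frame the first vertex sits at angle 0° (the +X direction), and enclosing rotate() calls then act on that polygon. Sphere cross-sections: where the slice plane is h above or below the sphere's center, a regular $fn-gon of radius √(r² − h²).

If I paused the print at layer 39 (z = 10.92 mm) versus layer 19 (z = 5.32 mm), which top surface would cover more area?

layer 39 (z = 10.92 mm)

Layer 39 (z = 10.92): the r=9 cylinder contributes a regular 8-gon of circumradius 9 (area = (8/2)·9.000²·sin(360°/8) = 229.10 mm²); the cube at (0, 3.5) is not intersected at this z (z outside [11.5, 32.5]); the cube at (14.5, -3) (footprint 29.5×18.5) is included at this height (area 545.75 mm²); the r=3 sphere at (4, 2.5) slices to a regular 8-gon of circumradius 1.773 (√(r²−h²) with h=2.42 from center) (area = (8/2)·1.773²·sin(360°/8) = 8.89 mm²); Combining (union): the regions partially overlap — summed areas 783.74 mm² minus the doubly-counted overlap 8.89 mm² gives 774.85 mm² — area = 774.85 mm². So its area = 774.85 mm². Layer 19 (z = 5.32): the r=9 cylinder gives a regular 8-gon of circumradius 9 (constant along its height) (area = (8/2)·9.000²·sin(360°/8) = 229.10 mm²); the cube at (0, 3.5) does not reach this height (z outside [11.5, 32.5]); the cube at (14.5, -3) does not reach this height (z outside [5.5, 13.5]); the sphere at (4, 2.5) is not intersected at this z (|z−center|=3.180 > r=3); Combining (union): only the r=9 cylinder is present, so the union is just that shape — area = 229.10 mm². So its area = 229.10 mm². Layer 39 is larger (774.85 vs 229.10 mm²).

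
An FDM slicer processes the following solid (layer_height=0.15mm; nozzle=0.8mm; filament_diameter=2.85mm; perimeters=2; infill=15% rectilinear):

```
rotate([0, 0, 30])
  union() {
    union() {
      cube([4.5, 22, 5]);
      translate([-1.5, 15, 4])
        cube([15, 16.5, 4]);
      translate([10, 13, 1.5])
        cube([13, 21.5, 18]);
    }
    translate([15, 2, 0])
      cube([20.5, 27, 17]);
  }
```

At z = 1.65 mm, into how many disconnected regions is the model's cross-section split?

At z = 1.65 mm: the cube is present — its section is the full 4.5×22 rectangle; the cube at (-1.5, 15) is absent (z outside [4, 8]); the cube at (10, 13) (footprint 13×21.5) is included at this height; Combining (union): the 2 present regions are separate (no shared area or edge), so areas and boundary lengths simply add and each stays a separate island — 2 connected regions; the cube at (15, 2) (footprint 20.5×27) is included at this height; Taking the union: the regions partially overlap (shared area 128.00 mm²), so overlapping operands fuse into one piece — 2 connected regions; (whole slice rotated 30° about Z — lengths, areas and connectivity unchanged). The result has 2 disconnected regions.

2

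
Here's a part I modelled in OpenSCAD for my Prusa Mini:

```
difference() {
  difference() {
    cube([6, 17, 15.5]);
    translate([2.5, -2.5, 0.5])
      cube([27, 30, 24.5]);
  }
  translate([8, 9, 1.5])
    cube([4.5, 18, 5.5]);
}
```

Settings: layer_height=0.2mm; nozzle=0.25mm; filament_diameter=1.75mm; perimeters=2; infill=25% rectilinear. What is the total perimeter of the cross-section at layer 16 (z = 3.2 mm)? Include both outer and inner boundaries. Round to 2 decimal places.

At z = 3.2 mm: the 6×17 cube contributes its full rectangle (perimeter 46.00 mm); the cube at (2.5, -2.5) (footprint 27×30) is included at this height (perimeter 114.00 mm); After the difference (first − rest): starting from the 6×17 cube, the 27×30 cube at (2.5, -2.5) partially overlaps it — only the 59.50 mm² overlap (of its 810.00 mm²) is removed, clipping the outline — boundary = 39.00 mm; the cube at (8, 9) (footprint 4.5×18) is included at this height (perimeter 45.00 mm); Subtracting the remaining from the first: starting from the result so far, the 4.5×18 cube at (8, 9) misses the remaining region (no effect) — boundary = 39.00 mm. Overall, the cross-section is a single solid region. Total boundary length (outer) = 39.00 mm.

39.00 mm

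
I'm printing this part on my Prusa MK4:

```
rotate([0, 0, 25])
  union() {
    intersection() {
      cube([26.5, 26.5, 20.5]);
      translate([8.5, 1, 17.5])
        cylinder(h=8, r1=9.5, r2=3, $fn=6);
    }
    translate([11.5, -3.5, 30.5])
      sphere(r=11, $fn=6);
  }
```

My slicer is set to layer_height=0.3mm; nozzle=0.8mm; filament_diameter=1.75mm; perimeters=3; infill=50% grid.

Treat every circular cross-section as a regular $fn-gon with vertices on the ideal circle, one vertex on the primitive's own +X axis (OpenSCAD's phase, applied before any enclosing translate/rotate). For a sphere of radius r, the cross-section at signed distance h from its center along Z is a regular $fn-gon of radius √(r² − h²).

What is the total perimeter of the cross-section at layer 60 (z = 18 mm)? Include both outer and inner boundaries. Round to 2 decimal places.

At z = 18 mm: the cube is present — its section is the full 26.5×26.5 rectangle (perimeter 106.00 mm); the cone at (8.5, 1) contributes a regular 6-gon of circumradius 9.094 (interpolated between r1=9.5 and r2=3 at t=0.062) (perimeter = 2·6·9.094·sin(180°/6) = 54.56 mm); Keeping only the common overlap: the cone at (8.5, 1) partially overlaps the 26.5×26.5 cube; clipping to the common part keeps 124.43 mm² — boundary = 46.29 mm; the sphere at (11.5, -3.5) is not intersected at this z (|z−center|=12.500 > r=11); Combining (union): only the result so far is present, so the union is just that shape — boundary = 46.29 mm; (rotated 25° about Z; rotation is an isometry so areas/perimeters/island counts are preserved). Overall, the cross-section is a single solid region. Total boundary length (outer) = 46.29 mm.

46.29 mm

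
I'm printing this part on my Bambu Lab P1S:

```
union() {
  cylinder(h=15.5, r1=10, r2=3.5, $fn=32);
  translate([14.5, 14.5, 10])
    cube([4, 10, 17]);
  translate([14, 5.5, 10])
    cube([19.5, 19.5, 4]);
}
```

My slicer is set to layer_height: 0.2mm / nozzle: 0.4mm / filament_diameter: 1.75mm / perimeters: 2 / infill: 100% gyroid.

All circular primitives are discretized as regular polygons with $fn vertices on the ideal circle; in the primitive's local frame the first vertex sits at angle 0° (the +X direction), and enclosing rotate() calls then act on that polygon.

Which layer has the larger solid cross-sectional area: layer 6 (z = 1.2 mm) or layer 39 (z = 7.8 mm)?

layer 6 (z = 1.2 mm)

Layer 6 (z = 1.2): the cone: at t=0.077 of its height the radius interpolates to r₁+(r₂−r₁)t = 9.497, giving a regular 32-gon of that circumradius (area = (32/2)·9.497²·sin(360°/32) = 281.52 mm²); the cube at (14.5, 14.5) does not reach this height (z outside [10, 27]); the cube at (14, 5.5) is not intersected at this z (z outside [10, 14]); Combining (union): only the cone is present, so the union is just that shape — area = 281.52 mm². So its area = 281.52 mm². Layer 39 (z = 7.8): the cone contributes a regular 32-gon of circumradius 6.729 (interpolated between r1=10 and r2=3.5 at t=0.503) (area = (32/2)·6.729²·sin(360°/32) = 141.34 mm²); the cube at (14.5, 14.5) is absent (z outside [10, 27]); the cube at (14, 5.5) is absent (z outside [10, 14]); Taking the union: only the cone is present, so the union is just that shape — area = 141.34 mm². So its area = 141.34 mm². Layer 6 is larger (281.52 vs 141.34 mm²).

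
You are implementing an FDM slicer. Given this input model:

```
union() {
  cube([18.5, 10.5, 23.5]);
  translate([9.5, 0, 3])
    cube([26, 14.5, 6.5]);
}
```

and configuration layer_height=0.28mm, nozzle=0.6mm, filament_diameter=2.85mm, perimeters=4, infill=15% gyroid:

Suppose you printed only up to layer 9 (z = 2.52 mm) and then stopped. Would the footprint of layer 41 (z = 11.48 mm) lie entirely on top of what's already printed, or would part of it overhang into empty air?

entirely on top

Compare the two slices. At z = 2.52: the cube is present — its section is the full 18.5×10.5 rectangle (area 194.25 mm²); the cube at (9.5, 0) does not reach this height (z outside [3, 9.5]); Taking the union: only the 18.5×10.5 cube is present, so the union is just that shape — area = 194.25 mm². At z = 11.48: the cube is present — its section is the full 18.5×10.5 rectangle (area 194.25 mm²); the cube at (9.5, 0) is absent (z outside [3, 9.5]); Taking the union: only the 18.5×10.5 cube is present, so the union is just that shape — area = 194.25 mm². Checking containment: the cross-section at z = 11.48 is a subset of the cross-section at z = 2.52.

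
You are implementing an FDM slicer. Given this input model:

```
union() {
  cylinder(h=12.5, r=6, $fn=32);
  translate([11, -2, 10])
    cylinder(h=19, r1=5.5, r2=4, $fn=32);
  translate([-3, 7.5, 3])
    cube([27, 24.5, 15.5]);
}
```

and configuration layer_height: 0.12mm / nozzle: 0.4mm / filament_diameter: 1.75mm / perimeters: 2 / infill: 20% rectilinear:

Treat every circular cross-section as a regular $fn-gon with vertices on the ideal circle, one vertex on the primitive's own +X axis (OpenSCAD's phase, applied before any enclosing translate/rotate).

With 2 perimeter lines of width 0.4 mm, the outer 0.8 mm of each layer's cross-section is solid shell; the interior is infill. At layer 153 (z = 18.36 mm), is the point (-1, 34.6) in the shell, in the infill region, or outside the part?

At z = 18.36 mm: the cylinder does not reach this height (z outside [0, 12.5]); the cone at (11, -2): at t=0.440 of its height the radius interpolates to r₁+(r₂−r₁)t = 4.840, giving a regular 32-gon of that circumradius; the cube at (-3, 7.5) (footprint 27×24.5) is included at this height; Combining (union): the 2 present regions are separate (no shared area or edge), so areas and boundary lengths simply add and each stays a separate island — 2 connected regions. Overall, the cross-section has 2 separate islands. The nearest boundary edge runs (-3.00, 32.00)→(24.00, 32.00); distance from the point to it = 2.60 mm. The point is not inside any of the regions above, so it lies outside the cross-section (2.60 mm from the nearest boundary).

outside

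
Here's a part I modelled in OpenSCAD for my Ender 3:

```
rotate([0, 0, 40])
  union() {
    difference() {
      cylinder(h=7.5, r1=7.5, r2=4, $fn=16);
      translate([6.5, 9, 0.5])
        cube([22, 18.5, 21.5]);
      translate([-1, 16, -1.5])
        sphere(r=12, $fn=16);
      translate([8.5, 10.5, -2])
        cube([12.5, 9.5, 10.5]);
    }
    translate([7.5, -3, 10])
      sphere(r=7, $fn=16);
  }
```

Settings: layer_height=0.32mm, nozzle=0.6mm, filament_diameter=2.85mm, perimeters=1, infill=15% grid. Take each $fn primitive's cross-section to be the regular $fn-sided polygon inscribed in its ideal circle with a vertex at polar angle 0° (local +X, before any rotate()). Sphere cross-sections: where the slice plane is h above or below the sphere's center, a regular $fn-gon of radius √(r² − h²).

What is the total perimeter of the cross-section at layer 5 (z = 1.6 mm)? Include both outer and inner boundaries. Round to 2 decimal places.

At z = 1.6 mm: the cone: at t=0.213 of its height the radius interpolates to r₁+(r₂−r₁)t = 6.753, giving a regular 16-gon of that circumradius (perimeter = 2·16·6.753·sin(180°/16) = 42.16 mm); the 22×18.5 cube at (6.5, 9) contributes its full rectangle (perimeter 81.00 mm); the sphere at (-1, 16): section is a regular 16-gon, circumradius = √(r²−h²) = √(12²−3.1²) = 11.593 (perimeter = 2·16·11.593·sin(180°/16) = 72.37 mm); the cube at (8.5, 10.5) is present — its section is the full 12.5×9.5 rectangle (perimeter 44.00 mm); Taking the first minus the rest: starting from the cone, the 22×18.5 cube at (6.5, 9) misses the remaining region (no effect); the r=12 sphere at (-1, 16) partially overlaps it — only the 11.29 mm² overlap (of its 411.43 mm²) is removed, clipping the outline; the 12.5×9.5 cube at (8.5, 10.5) misses the remaining region (no effect) — boundary = 41.68 mm; the sphere at (7.5, -3) does not reach this height (|z−center|=8.400 > r=7); Merging all regions: only that combined region is present, so the union is just that shape — boundary = 41.68 mm; (rotated 40° about Z; rotation is an isometry so areas/perimeters/island counts are preserved). Overall, the cross-section is a single solid region. Total boundary length (outer) = 41.68 mm.

41.68 mm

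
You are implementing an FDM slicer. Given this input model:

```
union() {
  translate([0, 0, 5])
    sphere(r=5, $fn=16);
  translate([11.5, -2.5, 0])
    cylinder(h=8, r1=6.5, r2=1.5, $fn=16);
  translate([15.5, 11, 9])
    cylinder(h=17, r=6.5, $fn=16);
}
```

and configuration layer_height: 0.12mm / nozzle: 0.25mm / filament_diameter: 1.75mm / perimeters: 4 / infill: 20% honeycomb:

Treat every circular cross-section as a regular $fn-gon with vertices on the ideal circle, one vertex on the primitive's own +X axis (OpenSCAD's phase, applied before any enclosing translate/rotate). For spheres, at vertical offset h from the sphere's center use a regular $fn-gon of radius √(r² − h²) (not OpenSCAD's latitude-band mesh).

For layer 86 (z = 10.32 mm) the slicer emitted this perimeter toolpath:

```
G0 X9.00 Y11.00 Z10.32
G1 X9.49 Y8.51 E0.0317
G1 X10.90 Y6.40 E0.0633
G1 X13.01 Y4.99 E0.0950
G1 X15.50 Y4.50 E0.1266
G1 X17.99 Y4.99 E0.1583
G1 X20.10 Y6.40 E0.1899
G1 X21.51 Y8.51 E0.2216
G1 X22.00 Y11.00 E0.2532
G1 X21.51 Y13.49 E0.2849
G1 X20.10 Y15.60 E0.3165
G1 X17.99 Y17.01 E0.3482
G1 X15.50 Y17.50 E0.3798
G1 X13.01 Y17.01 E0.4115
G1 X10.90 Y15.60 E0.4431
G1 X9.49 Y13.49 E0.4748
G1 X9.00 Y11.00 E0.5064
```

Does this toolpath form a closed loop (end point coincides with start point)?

Start point (G0): (9.00, 11.00). End point (last G1): the path returns to the start — closed.

yes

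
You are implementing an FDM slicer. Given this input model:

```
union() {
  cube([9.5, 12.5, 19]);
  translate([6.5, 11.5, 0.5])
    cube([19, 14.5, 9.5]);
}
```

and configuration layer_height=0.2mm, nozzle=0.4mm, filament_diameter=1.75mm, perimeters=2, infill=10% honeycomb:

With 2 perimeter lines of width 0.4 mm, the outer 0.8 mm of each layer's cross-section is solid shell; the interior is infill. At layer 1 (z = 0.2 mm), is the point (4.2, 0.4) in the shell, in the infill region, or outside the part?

At z = 0.2 mm: the 9.5×12.5 cube contributes its full rectangle; the cube at (6.5, 11.5) is absent (z outside [0.5, 10]); Combining (union): only the 9.5×12.5 cube is present, so the union is just that shape — 1 connected region. Overall, the cross-section is a single solid region. The nearest boundary edge runs (0.00, 0.00)→(9.50, 0.00); distance from the point to it = 0.40 mm. The point is inside the cross-section, 0.40 mm from the nearest boundary — within the 0.8 mm shell band (2 × 0.4).

shell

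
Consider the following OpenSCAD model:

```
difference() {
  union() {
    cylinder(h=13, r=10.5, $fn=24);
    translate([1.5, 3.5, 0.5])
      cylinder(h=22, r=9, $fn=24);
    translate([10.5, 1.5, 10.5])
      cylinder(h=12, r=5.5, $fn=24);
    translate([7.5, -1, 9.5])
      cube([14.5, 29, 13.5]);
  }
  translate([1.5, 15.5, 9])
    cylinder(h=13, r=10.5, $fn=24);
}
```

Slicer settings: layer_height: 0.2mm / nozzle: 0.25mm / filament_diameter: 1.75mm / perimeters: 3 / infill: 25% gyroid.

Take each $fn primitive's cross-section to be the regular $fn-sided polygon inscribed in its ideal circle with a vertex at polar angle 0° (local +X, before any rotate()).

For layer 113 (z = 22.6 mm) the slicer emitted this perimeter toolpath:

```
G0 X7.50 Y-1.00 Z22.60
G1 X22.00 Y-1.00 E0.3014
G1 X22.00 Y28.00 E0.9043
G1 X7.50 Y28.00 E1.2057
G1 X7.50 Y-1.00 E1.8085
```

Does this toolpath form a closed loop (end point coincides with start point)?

yes

Start point (G0): (7.50, -1.00). End point (last G1): the path returns to the start — closed.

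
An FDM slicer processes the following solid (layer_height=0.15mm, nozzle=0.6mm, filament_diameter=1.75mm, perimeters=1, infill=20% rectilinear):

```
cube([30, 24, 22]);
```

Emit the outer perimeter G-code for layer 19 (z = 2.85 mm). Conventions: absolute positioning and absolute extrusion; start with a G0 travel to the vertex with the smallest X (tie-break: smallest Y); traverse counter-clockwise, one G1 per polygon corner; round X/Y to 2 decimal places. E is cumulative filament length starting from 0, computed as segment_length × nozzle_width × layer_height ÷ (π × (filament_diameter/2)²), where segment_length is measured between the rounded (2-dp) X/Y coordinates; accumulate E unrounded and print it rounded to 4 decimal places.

At z = 2.85 mm: the cube (footprint 30×24) is included at this height. The outline is a single polygon with 4 vertices. Extrusion per mm of travel: 0.6 × 0.15 / (π × 0.875²) = 0.037418. Accumulating E over each segment gives final E = 4.0411.

G0 X0.00 Y0.00 Z2.85
G1 X30.00 Y0.00 E1.1225
G1 X30.00 Y24.00 E2.0206
G1 X0.00 Y24.00 E3.1431
G1 X0.00 Y0.00 E4.0411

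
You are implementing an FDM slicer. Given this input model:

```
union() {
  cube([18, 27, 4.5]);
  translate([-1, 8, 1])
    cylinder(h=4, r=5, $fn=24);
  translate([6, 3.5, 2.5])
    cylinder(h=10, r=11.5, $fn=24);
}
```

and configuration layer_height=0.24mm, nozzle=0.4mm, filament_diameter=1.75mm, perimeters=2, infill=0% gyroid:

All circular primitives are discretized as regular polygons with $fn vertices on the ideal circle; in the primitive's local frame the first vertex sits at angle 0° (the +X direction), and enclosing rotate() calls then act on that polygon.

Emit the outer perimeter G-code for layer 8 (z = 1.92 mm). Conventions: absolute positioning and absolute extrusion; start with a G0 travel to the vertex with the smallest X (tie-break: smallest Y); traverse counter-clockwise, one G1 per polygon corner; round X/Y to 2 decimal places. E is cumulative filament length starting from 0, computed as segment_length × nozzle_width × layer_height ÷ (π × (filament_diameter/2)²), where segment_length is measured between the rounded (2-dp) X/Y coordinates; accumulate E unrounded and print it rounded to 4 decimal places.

At z = 1.92 mm: the 18×27 cube contributes its full rectangle; the r=5 cylinder at (-1, 8) contributes a regular 24-gon of circumradius 5; the cylinder at (6, 3.5) does not reach this height (z outside [2.5, 12.5]); Combining (union): the regions partially overlap (shared area 28.95 mm²), so overlapping operands fuse into one piece — 1 connected region. The outline is a single polygon with 19 vertices. Extrusion per mm of travel: 0.4 × 0.24 / (π × 0.875²) = 0.039912. Accumulating E over each segment gives final E = 3.9091.

G0 X-6.00 Y8.00 Z1.92
G1 X-5.83 Y6.71 E0.0519
G1 X-5.33 Y5.50 E0.1042
G1 X-4.54 Y4.46 E0.1563
G1 X-3.50 Y3.67 E0.2084
G1 X-2.29 Y3.17 E0.2607
G1 X-1.00 Y3.00 E0.3126
G1 X0.00 Y3.13 E0.3529
G1 X0.00 Y0.00 E0.4778
G1 X18.00 Y0.00 E1.1962
G1 X18.00 Y27.00 E2.2738
G1 X0.00 Y27.00 E2.9923
G1 X0.00 Y12.87 E3.5562
G1 X-1.00 Y13.00 E3.5965
G1 X-2.29 Y12.83 E3.6484
G1 X-3.50 Y12.33 E3.7007
G1 X-4.54 Y11.54 E3.7528
G1 X-5.33 Y10.50 E3.8049
G1 X-5.83 Y9.29 E3.8572
G1 X-6.00 Y8.00 E3.9091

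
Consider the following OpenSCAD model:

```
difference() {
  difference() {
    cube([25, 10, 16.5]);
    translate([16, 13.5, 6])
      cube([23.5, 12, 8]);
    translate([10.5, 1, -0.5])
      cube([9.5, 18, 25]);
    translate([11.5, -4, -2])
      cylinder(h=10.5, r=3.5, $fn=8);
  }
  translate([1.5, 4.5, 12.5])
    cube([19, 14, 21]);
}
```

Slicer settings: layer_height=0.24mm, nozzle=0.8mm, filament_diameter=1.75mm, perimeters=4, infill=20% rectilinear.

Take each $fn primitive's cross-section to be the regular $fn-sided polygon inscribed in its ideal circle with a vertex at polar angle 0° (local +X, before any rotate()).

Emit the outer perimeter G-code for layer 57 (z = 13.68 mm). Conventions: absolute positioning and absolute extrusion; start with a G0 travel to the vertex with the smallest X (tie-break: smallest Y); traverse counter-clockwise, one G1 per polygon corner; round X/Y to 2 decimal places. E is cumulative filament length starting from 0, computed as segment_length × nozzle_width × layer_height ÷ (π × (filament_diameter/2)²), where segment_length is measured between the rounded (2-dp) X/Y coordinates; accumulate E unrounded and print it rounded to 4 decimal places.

At z = 13.68 mm: the cube (footprint 25×10) is included at this height; the cube at (16, 13.5) is present — its section is the full 23.5×12 rectangle; the 9.5×18 cube at (10.5, 1) contributes its full rectangle; the cylinder at (11.5, -4) does not reach this height (z outside [-2, 8.5]); Subtracting the remaining from the first: starting from the 25×10 cube, the 23.5×12 cube at (16, 13.5) misses the remaining region (no effect); the 9.5×18 cube at (10.5, 1) partially overlaps it — only the 85.50 mm² overlap (of its 171.00 mm²) is removed, clipping the outline — 1 connected region; the cube at (1.5, 4.5) (footprint 19×14) is included at this height; After the difference (first − rest): starting from that combined region, the 19×14 cube at (1.5, 4.5) partially overlaps it — only the 52.25 mm² overlap (of its 266.00 mm²) is removed, clipping the outline — 1 connected region. The outline is a single polygon with 12 vertices. Extrusion per mm of travel: 0.8 × 0.24 / (π × 0.875²) = 0.079824. Accumulating E over each segment gives final E = 7.0245.

G0 X0.00 Y0.00 Z13.68
G1 X25.00 Y0.00 E1.9956
G1 X25.00 Y10.00 E2.7939
G1 X20.50 Y10.00 E3.1531
G1 X20.50 Y4.50 E3.5921
G1 X20.00 Y4.50 E3.6320
G1 X20.00 Y1.00 E3.9114
G1 X10.50 Y1.00 E4.6697
G1 X10.50 Y4.50 E4.9491
G1 X1.50 Y4.50 E5.6675
G1 X1.50 Y10.00 E6.1066
G1 X0.00 Y10.00 E6.2263
G1 X0.00 Y0.00 E7.0245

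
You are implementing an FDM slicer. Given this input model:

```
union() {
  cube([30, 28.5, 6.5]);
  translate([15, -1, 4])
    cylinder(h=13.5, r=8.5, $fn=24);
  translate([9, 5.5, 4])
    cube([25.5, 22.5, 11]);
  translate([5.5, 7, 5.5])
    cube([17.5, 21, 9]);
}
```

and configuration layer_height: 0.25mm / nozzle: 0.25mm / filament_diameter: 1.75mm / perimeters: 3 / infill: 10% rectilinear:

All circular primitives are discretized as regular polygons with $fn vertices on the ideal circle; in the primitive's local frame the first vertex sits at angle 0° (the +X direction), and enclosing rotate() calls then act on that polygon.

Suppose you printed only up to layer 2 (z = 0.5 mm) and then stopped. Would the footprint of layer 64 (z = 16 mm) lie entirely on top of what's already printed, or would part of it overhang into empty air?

Compare the two slices. At z = 0.5: the cube (footprint 30×28.5) is included at this height (area 855.00 mm²); the cylinder at (15, -1) does not reach this height (z outside [4, 17.5]); the cube at (9, 5.5) is absent (z outside [4, 15]); the cube at (5.5, 7) is absent (z outside [5.5, 14.5]); Taking the union: only the 30×28.5 cube is present, so the union is just that shape — area = 855.00 mm². At z = 16: the cube is absent (z outside [0, 6.5]); the r=8.5 cylinder at (15, -1) gives a regular 24-gon of circumradius 8.5 (constant along its height) (area = (24/2)·8.500²·sin(360°/24) = 224.40 mm²); the cube at (9, 5.5) does not reach this height (z outside [4, 15]); the cube at (5.5, 7) does not reach this height (z outside [5.5, 14.5]); Combining (union): only the r=8.5 cylinder at (15, -1) is present, so the union is just that shape — area = 224.40 mm². Checking containment: at z = 16 the cross-section extends beyond the z = 0.5 cross-section by about 129.07 mm².

part overhangs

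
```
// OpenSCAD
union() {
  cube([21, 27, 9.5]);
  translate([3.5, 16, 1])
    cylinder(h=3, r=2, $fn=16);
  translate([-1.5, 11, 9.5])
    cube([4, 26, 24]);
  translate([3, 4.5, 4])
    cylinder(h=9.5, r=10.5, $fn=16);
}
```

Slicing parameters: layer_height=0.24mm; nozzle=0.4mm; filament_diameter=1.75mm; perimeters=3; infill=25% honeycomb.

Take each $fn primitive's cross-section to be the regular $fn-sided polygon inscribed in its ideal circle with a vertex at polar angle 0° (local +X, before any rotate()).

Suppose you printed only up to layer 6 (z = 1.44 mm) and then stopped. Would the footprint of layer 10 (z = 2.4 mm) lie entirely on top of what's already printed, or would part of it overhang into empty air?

Compare the two slices. At z = 1.44: the cube (footprint 21×27) is included at this height (area 567.00 mm²); the r=2 cylinder at (3.5, 16) gives a regular 16-gon of circumradius 2 (constant along its height) (area = (16/2)·2.000²·sin(360°/16) = 12.25 mm²); the cube at (-1.5, 11) does not reach this height (z outside [9.5, 33.5]); the cylinder at (3, 4.5) is not intersected at this z (z outside [4, 13.5]); Taking the union: the r=2 cylinder at (3.5, 16) lies entirely inside the 21×27 cube, so the union is just the 21×27 cube — area = 567.00 mm². At z = 2.4: the cube is present — its section is the full 21×27 rectangle (area 567.00 mm²); the cylinder at (3.5, 16): section is a regular 16-gon, circumradius r=2 (area = (16/2)·2.000²·sin(360°/16) = 12.25 mm²); the cube at (-1.5, 11) does not reach this height (z outside [9.5, 33.5]); the cylinder at (3, 4.5) does not reach this height (z outside [4, 13.5]); Combining (union): the r=2 cylinder at (3.5, 16) lies entirely inside the 21×27 cube, so the union is just the 21×27 cube — area = 567.00 mm². Checking containment: the cross-section at z = 2.4 is a subset of the cross-section at z = 1.44.

entirely on top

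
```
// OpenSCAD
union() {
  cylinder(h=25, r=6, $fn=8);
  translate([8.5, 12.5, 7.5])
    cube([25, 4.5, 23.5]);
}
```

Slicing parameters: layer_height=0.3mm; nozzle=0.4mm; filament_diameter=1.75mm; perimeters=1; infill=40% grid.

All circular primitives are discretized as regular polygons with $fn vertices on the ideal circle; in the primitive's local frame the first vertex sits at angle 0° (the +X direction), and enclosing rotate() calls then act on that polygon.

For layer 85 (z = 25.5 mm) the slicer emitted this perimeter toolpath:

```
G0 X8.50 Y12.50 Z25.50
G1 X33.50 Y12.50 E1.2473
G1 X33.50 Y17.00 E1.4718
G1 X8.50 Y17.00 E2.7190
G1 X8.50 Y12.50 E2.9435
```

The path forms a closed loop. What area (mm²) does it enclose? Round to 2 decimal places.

Apply the shoelace formula to the sequence of (X, Y) vertices; enclosed area = 112.50 mm².

112.50 mm²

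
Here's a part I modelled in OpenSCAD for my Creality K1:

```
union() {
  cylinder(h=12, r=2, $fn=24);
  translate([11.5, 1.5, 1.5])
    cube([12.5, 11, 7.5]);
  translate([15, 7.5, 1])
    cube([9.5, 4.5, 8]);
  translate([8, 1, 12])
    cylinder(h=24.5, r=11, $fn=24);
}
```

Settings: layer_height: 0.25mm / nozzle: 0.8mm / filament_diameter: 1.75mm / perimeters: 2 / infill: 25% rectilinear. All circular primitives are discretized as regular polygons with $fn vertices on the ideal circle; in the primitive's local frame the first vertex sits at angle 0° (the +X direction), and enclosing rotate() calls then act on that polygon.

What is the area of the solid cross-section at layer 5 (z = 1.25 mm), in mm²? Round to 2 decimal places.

At z = 1.25 mm: the cylinder: section is a regular 24-gon, circumradius r=2 (area = (24/2)·2.000²·sin(360°/24) = 12.42 mm²); the cube at (11.5, 1.5) is not intersected at this z (z outside [1.5, 9]); the 9.5×4.5 cube at (15, 7.5) contributes its full rectangle (area 42.75 mm²); the cylinder at (8, 1) is not intersected at this z (z outside [12, 36.5]); Combining (union): the 2 present regions are separate (no shared area or edge), so areas and boundary lengths simply add and each stays a separate island — area = 55.17 mm². Overall, the cross-section has 2 separate islands. Net area = 55.17 mm².

55.17 mm²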